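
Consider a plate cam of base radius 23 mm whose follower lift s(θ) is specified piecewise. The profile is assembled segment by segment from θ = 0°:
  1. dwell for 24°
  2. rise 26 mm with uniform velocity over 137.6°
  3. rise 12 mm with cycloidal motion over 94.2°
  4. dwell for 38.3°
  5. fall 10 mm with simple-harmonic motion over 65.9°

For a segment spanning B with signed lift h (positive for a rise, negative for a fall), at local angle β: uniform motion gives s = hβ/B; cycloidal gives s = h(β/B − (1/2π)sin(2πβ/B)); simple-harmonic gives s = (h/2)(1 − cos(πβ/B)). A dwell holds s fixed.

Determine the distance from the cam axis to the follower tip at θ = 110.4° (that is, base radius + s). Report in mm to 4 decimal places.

seg 1 [0°–24°] dwell: s stays 0.0000
seg 2 [24°–161.6°] uniform, h=26: θ=110.4° here. β=86.4, B=137.6. 26·86.4/137.6 = 16.3256 → s = 16.3256
radial distance = base radius + s = 23 + 16.3256 = 39.3256

39.3256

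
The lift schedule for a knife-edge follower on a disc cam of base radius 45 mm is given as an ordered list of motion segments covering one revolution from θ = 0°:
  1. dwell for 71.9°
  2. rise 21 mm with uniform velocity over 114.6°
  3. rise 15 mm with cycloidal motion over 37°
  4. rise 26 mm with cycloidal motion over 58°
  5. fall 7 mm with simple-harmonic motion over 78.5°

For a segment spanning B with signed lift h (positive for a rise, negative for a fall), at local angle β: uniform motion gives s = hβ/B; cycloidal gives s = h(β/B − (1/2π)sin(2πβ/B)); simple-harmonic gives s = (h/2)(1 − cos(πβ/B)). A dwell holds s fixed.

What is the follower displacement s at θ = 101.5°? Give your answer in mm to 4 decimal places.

seg 1 [0°–71.9°] dwell: s stays 0.0000
seg 2 [71.9°–186.5°] uniform, h=21: θ=101.5° here. β=29.6, B=114.6. 21·29.6/114.6 = 5.4241 → s = 5.4241

5.4241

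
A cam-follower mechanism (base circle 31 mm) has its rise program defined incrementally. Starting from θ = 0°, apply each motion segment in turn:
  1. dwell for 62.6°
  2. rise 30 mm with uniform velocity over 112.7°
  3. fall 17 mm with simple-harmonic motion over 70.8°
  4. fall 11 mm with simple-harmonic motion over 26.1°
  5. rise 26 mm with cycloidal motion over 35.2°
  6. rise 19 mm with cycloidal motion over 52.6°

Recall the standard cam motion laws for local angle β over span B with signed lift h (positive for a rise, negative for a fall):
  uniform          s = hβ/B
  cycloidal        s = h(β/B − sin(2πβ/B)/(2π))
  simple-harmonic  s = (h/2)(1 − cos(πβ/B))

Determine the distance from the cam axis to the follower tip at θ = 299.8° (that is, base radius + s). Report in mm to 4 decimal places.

seg 1 [0°–62.6°] dwell: s stays 0.0000
seg 2 [62.6°–175.3°] uniform, h=30: full span → s += 30 → s = 30.0000
seg 3 [175.3°–246.1°] simple-harmonic, h=-17: full span → s += -17 → s = 13.0000
seg 4 [246.1°–272.2°] simple-harmonic, h=-11: full span → s += -11 → s = 2.0000
seg 5 [272.2°–307.4°] cycloidal, h=26: θ=299.8° here. β=27.6, B=35.2. 26·(0.7841 − sin(2π·0.7841)/(2π)) = 24.4298 → s = 26.4298
radial distance = base radius + s = 31 + 26.4298 = 57.4298

57.4298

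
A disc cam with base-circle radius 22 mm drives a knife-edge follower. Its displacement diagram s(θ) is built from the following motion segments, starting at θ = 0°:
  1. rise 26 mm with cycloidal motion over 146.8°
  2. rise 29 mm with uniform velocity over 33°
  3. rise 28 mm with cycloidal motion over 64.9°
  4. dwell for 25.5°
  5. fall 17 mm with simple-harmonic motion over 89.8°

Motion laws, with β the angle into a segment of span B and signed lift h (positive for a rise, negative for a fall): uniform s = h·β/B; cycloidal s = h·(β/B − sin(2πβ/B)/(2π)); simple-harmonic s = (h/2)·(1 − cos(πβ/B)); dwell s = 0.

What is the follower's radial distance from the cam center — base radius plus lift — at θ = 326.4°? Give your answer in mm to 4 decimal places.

seg 1 [0°–146.8°] cycloidal, h=26: full span → s += 26 → s = 26.0000
seg 2 [146.8°–179.8°] uniform, h=29: full span → s += 29 → s = 55.0000
seg 3 [179.8°–244.7°] cycloidal, h=28: full span → s += 28 → s = 83.0000
seg 4 [244.7°–270.2°] dwell: s stays 83.0000
seg 5 [270.2°–360°] simple-harmonic, h=-17: θ=326.4° here. β=56.2, B=89.8. -17/2·(1 − cos(π·0.6258)) = -11.7734 → s = 71.2266
radial distance = base radius + s = 22 + 71.2266 = 93.2266

93.2266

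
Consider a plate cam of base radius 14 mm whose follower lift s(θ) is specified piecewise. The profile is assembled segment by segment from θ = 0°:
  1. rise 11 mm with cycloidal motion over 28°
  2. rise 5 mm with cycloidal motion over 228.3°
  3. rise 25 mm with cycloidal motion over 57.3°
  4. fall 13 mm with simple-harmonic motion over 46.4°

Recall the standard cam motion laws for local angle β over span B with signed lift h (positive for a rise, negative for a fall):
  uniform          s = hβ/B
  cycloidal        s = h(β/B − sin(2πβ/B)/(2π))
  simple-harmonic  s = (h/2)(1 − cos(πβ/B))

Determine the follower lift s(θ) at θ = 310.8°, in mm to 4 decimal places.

seg 1 [0°–28°] cycloidal, h=11: full span → s += 11 → s = 11.0000
seg 2 [28°–256.3°] cycloidal, h=5: full span → s += 5 → s = 16.0000
seg 3 [256.3°–313.6°] cycloidal, h=25: θ=310.8° here. β=54.5, B=57.3. 25·(0.9511 − sin(2π·0.9511)/(2π)) = 24.9809 → s = 40.9809

40.9809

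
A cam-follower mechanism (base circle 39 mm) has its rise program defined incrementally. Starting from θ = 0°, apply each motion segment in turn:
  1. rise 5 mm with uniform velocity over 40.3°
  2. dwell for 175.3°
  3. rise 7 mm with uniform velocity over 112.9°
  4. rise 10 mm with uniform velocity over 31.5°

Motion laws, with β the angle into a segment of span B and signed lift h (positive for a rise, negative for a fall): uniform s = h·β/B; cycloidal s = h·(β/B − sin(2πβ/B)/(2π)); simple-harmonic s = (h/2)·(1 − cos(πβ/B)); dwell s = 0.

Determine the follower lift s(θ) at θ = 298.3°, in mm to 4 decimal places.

seg 1 [0°–40.3°] uniform, h=5: full span → s += 5 → s = 5.0000
seg 2 [40.3°–215.6°] dwell: s stays 5.0000
seg 3 [215.6°–328.5°] uniform, h=7: θ=298.3° here. β=82.7, B=112.9. 7·82.7/112.9 = 5.1275 → s = 10.1275

10.1275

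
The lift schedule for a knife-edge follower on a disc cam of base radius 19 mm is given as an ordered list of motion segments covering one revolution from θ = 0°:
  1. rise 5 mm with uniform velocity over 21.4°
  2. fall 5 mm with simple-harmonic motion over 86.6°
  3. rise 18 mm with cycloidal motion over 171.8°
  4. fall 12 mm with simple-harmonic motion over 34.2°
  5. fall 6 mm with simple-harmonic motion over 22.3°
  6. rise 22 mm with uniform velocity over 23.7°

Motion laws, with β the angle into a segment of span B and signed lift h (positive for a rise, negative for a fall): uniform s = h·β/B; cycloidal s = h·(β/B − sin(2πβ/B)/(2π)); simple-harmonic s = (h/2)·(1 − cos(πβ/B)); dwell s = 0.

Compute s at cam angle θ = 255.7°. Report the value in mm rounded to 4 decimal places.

seg 1 [0°–21.4°] uniform, h=5: full span → s += 5 → s = 5.0000
seg 2 [21.4°–108°] simple-harmonic, h=-5: full span → s += -5 → s = 0.0000
seg 3 [108°–279.8°] cycloidal, h=18: θ=255.7° here. β=147.7, B=171.8. 18·(0.8597 − sin(2π·0.8597)/(2π)) = 17.6855 → s = 17.6855

17.6855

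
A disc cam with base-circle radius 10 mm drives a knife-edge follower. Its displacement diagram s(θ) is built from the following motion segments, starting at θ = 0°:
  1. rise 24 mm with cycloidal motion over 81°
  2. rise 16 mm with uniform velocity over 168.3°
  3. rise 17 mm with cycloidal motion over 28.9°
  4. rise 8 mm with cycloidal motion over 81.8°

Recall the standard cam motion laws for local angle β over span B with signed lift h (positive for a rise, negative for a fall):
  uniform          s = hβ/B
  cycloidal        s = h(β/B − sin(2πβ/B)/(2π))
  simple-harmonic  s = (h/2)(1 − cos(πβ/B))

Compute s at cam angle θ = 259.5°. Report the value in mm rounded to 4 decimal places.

seg 1 [0°–81°] cycloidal, h=24: full span → s += 24 → s = 24.0000
seg 2 [81°–249.3°] uniform, h=16: full span → s += 16 → s = 40.0000
seg 3 [249.3°–278.2°] cycloidal, h=17: θ=259.5° here. β=10.2, B=28.9. 17·(0.3529 − sin(2π·0.3529)/(2π)) = 3.8409 → s = 43.8409

43.8409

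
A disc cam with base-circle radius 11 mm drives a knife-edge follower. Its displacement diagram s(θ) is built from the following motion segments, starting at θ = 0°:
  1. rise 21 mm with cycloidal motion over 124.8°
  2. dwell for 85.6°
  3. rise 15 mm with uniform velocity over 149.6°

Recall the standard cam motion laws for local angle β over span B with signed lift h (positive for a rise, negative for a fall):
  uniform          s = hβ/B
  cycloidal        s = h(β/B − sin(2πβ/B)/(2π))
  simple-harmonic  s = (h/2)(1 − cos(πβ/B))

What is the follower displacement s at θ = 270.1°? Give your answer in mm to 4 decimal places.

seg 1 [0°–124.8°] cycloidal, h=21: full span → s += 21 → s = 21.0000
seg 2 [124.8°–210.4°] dwell: s stays 21.0000
seg 3 [210.4°–360°] uniform, h=15: θ=270.1° here. β=59.7, B=149.6. 15·59.7/149.6 = 5.9860 → s = 26.9860

26.9860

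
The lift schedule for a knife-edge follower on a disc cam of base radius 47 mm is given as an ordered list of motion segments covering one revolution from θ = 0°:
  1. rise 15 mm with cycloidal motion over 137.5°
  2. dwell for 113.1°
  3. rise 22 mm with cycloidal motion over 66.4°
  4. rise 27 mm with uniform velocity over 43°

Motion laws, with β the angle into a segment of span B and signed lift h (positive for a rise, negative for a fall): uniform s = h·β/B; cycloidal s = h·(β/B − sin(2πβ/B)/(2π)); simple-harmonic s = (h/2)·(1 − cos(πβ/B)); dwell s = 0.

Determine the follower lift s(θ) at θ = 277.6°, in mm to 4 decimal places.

seg 1 [0°–137.5°] cycloidal, h=15: full span → s += 15 → s = 15.0000
seg 2 [137.5°–250.6°] dwell: s stays 15.0000
seg 3 [250.6°–317°] cycloidal, h=22: θ=277.6° here. β=27, B=66.4. 22·(0.4066 − sin(2π·0.4066)/(2π)) = 7.0074 → s = 22.0074

22.0074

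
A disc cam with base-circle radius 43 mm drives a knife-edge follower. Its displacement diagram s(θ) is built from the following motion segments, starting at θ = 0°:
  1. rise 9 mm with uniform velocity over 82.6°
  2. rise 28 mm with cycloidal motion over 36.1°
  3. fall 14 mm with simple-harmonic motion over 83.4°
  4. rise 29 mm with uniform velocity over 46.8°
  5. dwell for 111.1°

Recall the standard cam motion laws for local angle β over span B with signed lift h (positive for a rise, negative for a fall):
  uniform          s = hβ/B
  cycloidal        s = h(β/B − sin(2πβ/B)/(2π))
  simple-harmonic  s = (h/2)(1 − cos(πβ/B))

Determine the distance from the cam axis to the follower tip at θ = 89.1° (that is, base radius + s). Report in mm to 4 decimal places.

seg 1 [0°–82.6°] uniform, h=9: full span → s += 9 → s = 9.0000
seg 2 [82.6°–118.7°] cycloidal, h=28: θ=89.1° here. β=6.5, B=36.1. 28·(0.1801 − sin(2π·0.1801)/(2π)) = 1.0087 → s = 10.0087
radial distance = base radius + s = 43 + 10.0087 = 53.0087

53.0087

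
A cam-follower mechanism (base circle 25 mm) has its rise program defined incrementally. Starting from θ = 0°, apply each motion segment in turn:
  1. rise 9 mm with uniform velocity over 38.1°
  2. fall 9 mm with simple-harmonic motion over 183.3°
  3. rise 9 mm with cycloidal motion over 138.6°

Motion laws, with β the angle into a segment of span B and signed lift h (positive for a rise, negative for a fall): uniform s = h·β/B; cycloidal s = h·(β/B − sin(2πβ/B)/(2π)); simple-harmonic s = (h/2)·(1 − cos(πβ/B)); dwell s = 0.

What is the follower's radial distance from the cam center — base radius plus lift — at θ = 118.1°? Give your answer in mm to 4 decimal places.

seg 1 [0°–38.1°] uniform, h=9: full span → s += 9 → s = 9.0000
seg 2 [38.1°–221.4°] simple-harmonic, h=-9: θ=118.1° here. β=80, B=183.3. -9/2·(1 − cos(π·0.4364)) = -3.6074 → s = 5.3926
radial distance = base radius + s = 25 + 5.3926 = 30.3926

30.3926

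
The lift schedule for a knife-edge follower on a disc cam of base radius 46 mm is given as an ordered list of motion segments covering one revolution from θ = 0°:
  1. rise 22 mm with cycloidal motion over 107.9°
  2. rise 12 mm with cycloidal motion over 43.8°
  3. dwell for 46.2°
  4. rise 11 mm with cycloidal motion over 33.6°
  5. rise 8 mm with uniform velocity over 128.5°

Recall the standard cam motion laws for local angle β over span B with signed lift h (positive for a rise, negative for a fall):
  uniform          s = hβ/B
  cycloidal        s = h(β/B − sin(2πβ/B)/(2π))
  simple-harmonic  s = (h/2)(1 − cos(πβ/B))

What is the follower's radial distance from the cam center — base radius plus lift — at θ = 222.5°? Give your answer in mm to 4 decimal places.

seg 1 [0°–107.9°] cycloidal, h=22: full span → s += 22 → s = 22.0000
seg 2 [107.9°–151.7°] cycloidal, h=12: full span → s += 12 → s = 34.0000
seg 3 [151.7°–197.9°] dwell: s stays 34.0000
seg 4 [197.9°–231.5°] cycloidal, h=11: θ=222.5° here. β=24.6, B=33.6. 11·(0.7321 − sin(2π·0.7321)/(2π)) = 9.7933 → s = 43.7933
radial distance = base radius + s = 46 + 43.7933 = 89.7933

89.7933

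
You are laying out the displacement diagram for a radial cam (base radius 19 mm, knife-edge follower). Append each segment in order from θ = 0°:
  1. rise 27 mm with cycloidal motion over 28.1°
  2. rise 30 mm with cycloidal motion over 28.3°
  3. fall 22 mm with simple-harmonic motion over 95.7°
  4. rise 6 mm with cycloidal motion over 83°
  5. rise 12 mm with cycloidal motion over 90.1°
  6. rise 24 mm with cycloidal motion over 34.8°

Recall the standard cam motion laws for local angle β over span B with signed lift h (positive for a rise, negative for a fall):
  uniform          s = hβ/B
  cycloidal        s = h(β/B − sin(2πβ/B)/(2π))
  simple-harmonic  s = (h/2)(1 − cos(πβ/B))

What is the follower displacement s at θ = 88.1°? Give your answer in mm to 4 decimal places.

seg 1 [0°–28.1°] cycloidal, h=27: full span → s += 27 → s = 27.0000
seg 2 [28.1°–56.4°] cycloidal, h=30: full span → s += 30 → s = 57.0000
seg 3 [56.4°–152.1°] simple-harmonic, h=-22: θ=88.1° here. β=31.7, B=95.7. -22/2·(1 − cos(π·0.3312)) = -5.4376 → s = 51.5624

51.5624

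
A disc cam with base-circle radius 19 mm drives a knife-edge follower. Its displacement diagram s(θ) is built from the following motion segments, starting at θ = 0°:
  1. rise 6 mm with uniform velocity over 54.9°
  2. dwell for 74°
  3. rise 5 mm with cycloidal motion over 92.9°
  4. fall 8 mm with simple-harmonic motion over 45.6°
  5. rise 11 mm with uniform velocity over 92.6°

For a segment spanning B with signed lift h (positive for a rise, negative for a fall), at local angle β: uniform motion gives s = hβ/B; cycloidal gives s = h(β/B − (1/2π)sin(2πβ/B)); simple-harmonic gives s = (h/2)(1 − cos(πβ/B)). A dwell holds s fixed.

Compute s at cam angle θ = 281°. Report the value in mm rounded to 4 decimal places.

seg 1 [0°–54.9°] uniform, h=6: full span → s += 6 → s = 6.0000
seg 2 [54.9°–128.9°] dwell: s stays 6.0000
seg 3 [128.9°–221.8°] cycloidal, h=5: full span → s += 5 → s = 11.0000
seg 4 [221.8°–267.4°] simple-harmonic, h=-8: full span → s += -8 → s = 3.0000
seg 5 [267.4°–360°] uniform, h=11: θ=281° here. β=13.6, B=92.6. 11·13.6/92.6 = 1.6156 → s = 4.6156

4.6156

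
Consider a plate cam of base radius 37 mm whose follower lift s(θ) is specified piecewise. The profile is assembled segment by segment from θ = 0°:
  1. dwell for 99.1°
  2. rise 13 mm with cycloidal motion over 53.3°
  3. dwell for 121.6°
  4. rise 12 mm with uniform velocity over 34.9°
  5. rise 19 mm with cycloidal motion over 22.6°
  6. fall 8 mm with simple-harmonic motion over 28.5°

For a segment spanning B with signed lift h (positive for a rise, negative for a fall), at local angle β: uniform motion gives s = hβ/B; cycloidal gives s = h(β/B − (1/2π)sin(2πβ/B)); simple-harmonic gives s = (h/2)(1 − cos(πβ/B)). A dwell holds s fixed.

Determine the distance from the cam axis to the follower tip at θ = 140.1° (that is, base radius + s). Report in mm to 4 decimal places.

seg 1 [0°–99.1°] dwell: s stays 0.0000
seg 2 [99.1°–152.4°] cycloidal, h=13: θ=140.1° here. β=41, B=53.3. 13·(0.7692 − sin(2π·0.7692)/(2π)) = 12.0539 → s = 12.0539
radial distance = base radius + s = 37 + 12.0539 = 49.0539

49.0539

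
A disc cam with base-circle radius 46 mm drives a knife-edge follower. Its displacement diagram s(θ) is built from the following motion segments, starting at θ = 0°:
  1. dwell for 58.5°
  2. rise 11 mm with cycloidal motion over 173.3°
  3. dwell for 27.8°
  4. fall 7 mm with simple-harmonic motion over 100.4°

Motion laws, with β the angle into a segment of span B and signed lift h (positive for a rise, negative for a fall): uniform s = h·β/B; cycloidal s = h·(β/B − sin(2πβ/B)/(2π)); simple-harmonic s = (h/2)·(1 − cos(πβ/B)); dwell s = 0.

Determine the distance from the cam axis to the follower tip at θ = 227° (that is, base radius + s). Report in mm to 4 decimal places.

seg 1 [0°–58.5°] dwell: s stays 0.0000
seg 2 [58.5°–231.8°] cycloidal, h=11: θ=227° here. β=168.5, B=173.3. 11·(0.9723 − sin(2π·0.9723)/(2π)) = 10.9985 → s = 10.9985
radial distance = base radius + s = 46 + 10.9985 = 56.9985

56.9985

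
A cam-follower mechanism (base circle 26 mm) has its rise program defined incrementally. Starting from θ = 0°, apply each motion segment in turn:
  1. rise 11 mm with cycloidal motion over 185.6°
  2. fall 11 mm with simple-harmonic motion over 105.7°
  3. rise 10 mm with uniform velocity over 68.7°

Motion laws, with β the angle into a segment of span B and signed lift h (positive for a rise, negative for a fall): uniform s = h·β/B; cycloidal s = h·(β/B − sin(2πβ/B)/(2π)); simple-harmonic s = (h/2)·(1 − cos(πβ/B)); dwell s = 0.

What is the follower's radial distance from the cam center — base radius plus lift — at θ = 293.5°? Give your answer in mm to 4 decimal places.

seg 1 [0°–185.6°] cycloidal, h=11: full span → s += 11 → s = 11.0000
seg 2 [185.6°–291.3°] simple-harmonic, h=-11: full span → s += -11 → s = 0.0000
seg 3 [291.3°–360°] uniform, h=10: θ=293.5° here. β=2.2, B=68.7. 10·2.2/68.7 = 0.3202 → s = 0.3202
radial distance = base radius + s = 26 + 0.3202 = 26.3202

26.3202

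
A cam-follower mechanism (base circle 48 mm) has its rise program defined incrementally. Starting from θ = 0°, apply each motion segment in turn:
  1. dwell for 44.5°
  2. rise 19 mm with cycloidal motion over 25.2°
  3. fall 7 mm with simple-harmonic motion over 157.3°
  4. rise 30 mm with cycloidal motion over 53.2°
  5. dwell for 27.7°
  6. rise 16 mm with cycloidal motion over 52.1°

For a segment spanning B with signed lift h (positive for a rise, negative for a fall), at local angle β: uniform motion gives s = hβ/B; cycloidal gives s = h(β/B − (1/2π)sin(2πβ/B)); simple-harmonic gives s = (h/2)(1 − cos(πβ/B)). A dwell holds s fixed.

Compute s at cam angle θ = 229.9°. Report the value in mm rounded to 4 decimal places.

seg 1 [0°–44.5°] dwell: s stays 0.0000
seg 2 [44.5°–69.7°] cycloidal, h=19: full span → s += 19 → s = 19.0000
seg 3 [69.7°–227°] simple-harmonic, h=-7: full span → s += -7 → s = 12.0000
seg 4 [227°–280.2°] cycloidal, h=30: θ=229.9° here. β=2.9, B=53.2. 30·(0.0545 − sin(2π·0.0545)/(2π)) = 0.0318 → s = 12.0318

12.0318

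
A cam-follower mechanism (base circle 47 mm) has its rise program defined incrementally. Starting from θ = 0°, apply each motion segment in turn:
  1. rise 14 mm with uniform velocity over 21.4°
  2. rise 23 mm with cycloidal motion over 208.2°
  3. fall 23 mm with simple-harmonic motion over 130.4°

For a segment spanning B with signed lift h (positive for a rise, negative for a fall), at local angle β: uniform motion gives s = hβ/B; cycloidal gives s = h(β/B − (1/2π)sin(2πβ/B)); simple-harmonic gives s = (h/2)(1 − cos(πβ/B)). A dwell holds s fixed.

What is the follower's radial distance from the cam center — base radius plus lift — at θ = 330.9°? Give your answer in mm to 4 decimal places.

seg 1 [0°–21.4°] uniform, h=14: full span → s += 14 → s = 14.0000
seg 2 [21.4°–229.6°] cycloidal, h=23: full span → s += 23 → s = 37.0000
seg 3 [229.6°–360°] simple-harmonic, h=-23: θ=330.9° here. β=101.3, B=130.4. -23/2·(1 − cos(π·0.7768)) = -20.2877 → s = 16.7123
radial distance = base radius + s = 47 + 16.7123 = 63.7123

63.7123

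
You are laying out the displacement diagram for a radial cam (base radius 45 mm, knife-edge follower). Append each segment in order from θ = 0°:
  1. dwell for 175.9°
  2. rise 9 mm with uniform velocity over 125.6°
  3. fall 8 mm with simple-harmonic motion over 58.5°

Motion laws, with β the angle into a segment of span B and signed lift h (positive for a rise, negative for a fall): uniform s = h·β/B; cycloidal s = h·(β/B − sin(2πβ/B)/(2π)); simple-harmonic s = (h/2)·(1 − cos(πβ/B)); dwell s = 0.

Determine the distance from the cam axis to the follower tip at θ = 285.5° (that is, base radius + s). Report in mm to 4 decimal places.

seg 1 [0°–175.9°] dwell: s stays 0.0000
seg 2 [175.9°–301.5°] uniform, h=9: θ=285.5° here. β=109.6, B=125.6. 9·109.6/125.6 = 7.8535 → s = 7.8535
radial distance = base radius + s = 45 + 7.8535 = 52.8535

52.8535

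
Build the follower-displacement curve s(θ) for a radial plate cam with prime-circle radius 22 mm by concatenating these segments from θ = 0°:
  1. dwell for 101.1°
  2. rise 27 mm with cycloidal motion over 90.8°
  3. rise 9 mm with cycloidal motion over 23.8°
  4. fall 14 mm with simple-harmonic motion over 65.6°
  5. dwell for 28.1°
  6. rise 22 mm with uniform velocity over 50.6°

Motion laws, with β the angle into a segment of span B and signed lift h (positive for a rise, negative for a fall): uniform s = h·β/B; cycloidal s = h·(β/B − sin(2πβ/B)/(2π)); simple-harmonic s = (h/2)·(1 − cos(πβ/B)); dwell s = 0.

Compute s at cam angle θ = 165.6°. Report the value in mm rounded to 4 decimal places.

seg 1 [0°–101.1°] dwell: s stays 0.0000
seg 2 [101.1°–191.9°] cycloidal, h=27: θ=165.6° here. β=64.5, B=90.8. 27·(0.7104 − sin(2π·0.7104)/(2π)) = 23.3441 → s = 23.3441

23.3441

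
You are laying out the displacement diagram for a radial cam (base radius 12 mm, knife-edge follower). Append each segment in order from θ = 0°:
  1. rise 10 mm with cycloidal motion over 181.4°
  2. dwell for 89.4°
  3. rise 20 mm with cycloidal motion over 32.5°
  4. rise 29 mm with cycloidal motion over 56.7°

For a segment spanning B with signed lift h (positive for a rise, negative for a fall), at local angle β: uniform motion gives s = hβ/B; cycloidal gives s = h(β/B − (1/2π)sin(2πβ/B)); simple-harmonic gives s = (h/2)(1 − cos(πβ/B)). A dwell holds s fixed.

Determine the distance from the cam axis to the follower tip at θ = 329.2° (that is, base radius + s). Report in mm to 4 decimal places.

seg 1 [0°–181.4°] cycloidal, h=10: full span → s += 10 → s = 10.0000
seg 2 [181.4°–270.8°] dwell: s stays 10.0000
seg 3 [270.8°–303.3°] cycloidal, h=20: full span → s += 20 → s = 30.0000
seg 4 [303.3°–360°] cycloidal, h=29: θ=329.2° here. β=25.9, B=56.7. 29·(0.4568 − sin(2π·0.4568)/(2π)) = 12.0092 → s = 42.0092
radial distance = base radius + s = 12 + 42.0092 = 54.0092

54.0092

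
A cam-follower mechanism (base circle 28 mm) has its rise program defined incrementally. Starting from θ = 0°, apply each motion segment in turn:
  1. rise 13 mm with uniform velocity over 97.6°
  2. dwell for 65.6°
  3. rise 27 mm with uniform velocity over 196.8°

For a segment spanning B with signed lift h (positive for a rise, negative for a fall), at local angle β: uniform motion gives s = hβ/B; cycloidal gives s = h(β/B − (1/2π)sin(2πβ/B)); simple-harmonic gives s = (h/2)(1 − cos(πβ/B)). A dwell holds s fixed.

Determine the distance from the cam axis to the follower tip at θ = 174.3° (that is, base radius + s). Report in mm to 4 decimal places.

seg 1 [0°–97.6°] uniform, h=13: full span → s += 13 → s = 13.0000
seg 2 [97.6°–163.2°] dwell: s stays 13.0000
seg 3 [163.2°–360°] uniform, h=27: θ=174.3° here. β=11.1, B=196.8. 27·11.1/196.8 = 1.5229 → s = 14.5229
radial distance = base radius + s = 28 + 14.5229 = 42.5229

42.5229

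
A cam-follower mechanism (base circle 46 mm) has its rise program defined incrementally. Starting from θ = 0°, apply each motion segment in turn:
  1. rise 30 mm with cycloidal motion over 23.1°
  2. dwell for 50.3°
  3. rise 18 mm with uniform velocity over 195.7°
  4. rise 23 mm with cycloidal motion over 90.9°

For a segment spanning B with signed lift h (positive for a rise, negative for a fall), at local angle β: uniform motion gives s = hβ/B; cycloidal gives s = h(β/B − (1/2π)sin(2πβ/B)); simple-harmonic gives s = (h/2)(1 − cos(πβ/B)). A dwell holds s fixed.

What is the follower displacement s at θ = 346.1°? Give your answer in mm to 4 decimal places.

seg 1 [0°–23.1°] cycloidal, h=30: full span → s += 30 → s = 30.0000
seg 2 [23.1°–73.4°] dwell: s stays 30.0000
seg 3 [73.4°–269.1°] uniform, h=18: full span → s += 18 → s = 48.0000
seg 4 [269.1°–360°] cycloidal, h=23: θ=346.1° here. β=77, B=90.9. 23·(0.8471 − sin(2π·0.8471)/(2π)) = 22.4833 → s = 70.4833

70.4833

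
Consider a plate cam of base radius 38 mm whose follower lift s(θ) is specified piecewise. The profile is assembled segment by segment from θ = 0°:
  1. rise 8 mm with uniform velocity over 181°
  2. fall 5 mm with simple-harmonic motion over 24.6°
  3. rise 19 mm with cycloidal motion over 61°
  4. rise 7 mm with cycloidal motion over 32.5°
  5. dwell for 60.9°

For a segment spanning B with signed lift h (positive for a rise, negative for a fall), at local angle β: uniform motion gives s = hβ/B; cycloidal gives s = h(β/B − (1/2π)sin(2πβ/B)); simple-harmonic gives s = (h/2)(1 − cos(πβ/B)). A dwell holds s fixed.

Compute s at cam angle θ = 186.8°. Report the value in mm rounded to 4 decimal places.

seg 1 [0°–181°] uniform, h=8: full span → s += 8 → s = 8.0000
seg 2 [181°–205.6°] simple-harmonic, h=-5: θ=186.8° here. β=5.8, B=24.6. -5/2·(1 − cos(π·0.2358)) = -0.6550 → s = 7.3450

7.3450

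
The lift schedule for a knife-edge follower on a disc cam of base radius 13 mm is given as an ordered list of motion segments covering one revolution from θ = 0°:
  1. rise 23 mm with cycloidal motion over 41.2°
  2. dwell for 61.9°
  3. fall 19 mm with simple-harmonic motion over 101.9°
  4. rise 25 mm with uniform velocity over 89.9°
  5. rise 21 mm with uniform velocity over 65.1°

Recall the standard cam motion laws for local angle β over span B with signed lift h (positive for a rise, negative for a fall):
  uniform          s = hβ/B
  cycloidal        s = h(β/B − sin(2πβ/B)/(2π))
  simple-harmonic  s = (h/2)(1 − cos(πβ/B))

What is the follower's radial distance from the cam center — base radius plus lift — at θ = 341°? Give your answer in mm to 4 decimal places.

seg 1 [0°–41.2°] cycloidal, h=23: full span → s += 23 → s = 23.0000
seg 2 [41.2°–103.1°] dwell: s stays 23.0000
seg 3 [103.1°–205°] simple-harmonic, h=-19: full span → s += -19 → s = 4.0000
seg 4 [205°–294.9°] uniform, h=25: full span → s += 25 → s = 29.0000
seg 5 [294.9°–360°] uniform, h=21: θ=341° here. β=46.1, B=65.1. 21·46.1/65.1 = 14.8710 → s = 43.8710
radial distance = base radius + s = 13 + 43.8710 = 56.8710

56.8710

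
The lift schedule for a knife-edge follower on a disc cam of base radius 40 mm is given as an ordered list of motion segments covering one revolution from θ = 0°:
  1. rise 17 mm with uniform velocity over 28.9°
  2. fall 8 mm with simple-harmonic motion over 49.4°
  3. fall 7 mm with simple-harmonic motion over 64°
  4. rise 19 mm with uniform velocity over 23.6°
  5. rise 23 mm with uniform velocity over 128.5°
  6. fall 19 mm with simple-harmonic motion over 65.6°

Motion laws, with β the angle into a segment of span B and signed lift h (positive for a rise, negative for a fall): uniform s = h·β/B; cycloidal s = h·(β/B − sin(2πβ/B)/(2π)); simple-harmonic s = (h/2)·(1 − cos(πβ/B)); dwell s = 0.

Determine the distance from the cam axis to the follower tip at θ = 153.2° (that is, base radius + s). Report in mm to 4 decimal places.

seg 1 [0°–28.9°] uniform, h=17: full span → s += 17 → s = 17.0000
seg 2 [28.9°–78.3°] simple-harmonic, h=-8: full span → s += -8 → s = 9.0000
seg 3 [78.3°–142.3°] simple-harmonic, h=-7: full span → s += -7 → s = 2.0000
seg 4 [142.3°–165.9°] uniform, h=19: θ=153.2° here. β=10.9, B=23.6. 19·10.9/23.6 = 8.7754 → s = 10.7754
radial distance = base radius + s = 40 + 10.7754 = 50.7754

50.7754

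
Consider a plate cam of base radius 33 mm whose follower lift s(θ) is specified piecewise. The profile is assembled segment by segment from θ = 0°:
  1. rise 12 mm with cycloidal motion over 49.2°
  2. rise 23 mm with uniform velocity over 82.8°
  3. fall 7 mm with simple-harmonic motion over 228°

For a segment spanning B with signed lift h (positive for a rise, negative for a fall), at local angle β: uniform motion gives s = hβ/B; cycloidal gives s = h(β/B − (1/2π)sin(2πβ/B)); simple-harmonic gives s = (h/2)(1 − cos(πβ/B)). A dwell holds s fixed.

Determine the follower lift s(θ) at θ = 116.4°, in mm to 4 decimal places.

seg 1 [0°–49.2°] cycloidal, h=12: full span → s += 12 → s = 12.0000
seg 2 [49.2°–132°] uniform, h=23: θ=116.4° here. β=67.2, B=82.8. 23·67.2/82.8 = 18.6667 → s = 30.6667

30.6667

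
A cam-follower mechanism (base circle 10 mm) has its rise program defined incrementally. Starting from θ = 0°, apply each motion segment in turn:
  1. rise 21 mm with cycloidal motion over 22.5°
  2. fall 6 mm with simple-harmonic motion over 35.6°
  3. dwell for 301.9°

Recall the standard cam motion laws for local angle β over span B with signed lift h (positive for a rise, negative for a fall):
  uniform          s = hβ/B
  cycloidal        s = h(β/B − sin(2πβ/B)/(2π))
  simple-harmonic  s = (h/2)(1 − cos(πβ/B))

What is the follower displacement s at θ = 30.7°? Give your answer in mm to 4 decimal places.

seg 1 [0°–22.5°] cycloidal, h=21: full span → s += 21 → s = 21.0000
seg 2 [22.5°–58.1°] simple-harmonic, h=-6: θ=30.7° here. β=8.2, B=35.6. -6/2·(1 − cos(π·0.2303)) = -0.7518 → s = 20.2482

20.2482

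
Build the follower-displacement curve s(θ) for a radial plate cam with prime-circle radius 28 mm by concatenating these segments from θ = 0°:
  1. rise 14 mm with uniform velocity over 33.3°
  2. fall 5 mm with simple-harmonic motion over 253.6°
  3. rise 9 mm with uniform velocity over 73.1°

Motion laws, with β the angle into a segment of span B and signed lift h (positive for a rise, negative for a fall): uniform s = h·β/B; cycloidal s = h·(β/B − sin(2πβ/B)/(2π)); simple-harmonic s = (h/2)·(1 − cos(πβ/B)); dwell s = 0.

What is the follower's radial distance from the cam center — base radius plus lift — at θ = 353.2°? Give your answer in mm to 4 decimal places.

seg 1 [0°–33.3°] uniform, h=14: full span → s += 14 → s = 14.0000
seg 2 [33.3°–286.9°] simple-harmonic, h=-5: full span → s += -5 → s = 9.0000
seg 3 [286.9°–360°] uniform, h=9: θ=353.2° here. β=66.3, B=73.1. 9·66.3/73.1 = 8.1628 → s = 17.1628
radial distance = base radius + s = 28 + 17.1628 = 45.1628

45.1628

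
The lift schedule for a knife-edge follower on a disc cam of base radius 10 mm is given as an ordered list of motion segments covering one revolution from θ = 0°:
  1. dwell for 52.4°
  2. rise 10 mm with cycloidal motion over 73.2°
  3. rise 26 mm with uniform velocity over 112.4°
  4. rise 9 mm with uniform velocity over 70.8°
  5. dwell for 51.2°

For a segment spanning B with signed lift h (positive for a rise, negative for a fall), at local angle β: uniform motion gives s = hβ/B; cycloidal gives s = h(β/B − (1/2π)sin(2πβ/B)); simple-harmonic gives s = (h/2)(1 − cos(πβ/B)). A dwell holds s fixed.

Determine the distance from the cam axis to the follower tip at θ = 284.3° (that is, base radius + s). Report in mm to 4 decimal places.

seg 1 [0°–52.4°] dwell: s stays 0.0000
seg 2 [52.4°–125.6°] cycloidal, h=10: full span → s += 10 → s = 10.0000
seg 3 [125.6°–238°] uniform, h=26: full span → s += 26 → s = 36.0000
seg 4 [238°–308.8°] uniform, h=9: θ=284.3° here. β=46.3, B=70.8. 9·46.3/70.8 = 5.8856 → s = 41.8856
radial distance = base radius + s = 10 + 41.8856 = 51.8856

51.8856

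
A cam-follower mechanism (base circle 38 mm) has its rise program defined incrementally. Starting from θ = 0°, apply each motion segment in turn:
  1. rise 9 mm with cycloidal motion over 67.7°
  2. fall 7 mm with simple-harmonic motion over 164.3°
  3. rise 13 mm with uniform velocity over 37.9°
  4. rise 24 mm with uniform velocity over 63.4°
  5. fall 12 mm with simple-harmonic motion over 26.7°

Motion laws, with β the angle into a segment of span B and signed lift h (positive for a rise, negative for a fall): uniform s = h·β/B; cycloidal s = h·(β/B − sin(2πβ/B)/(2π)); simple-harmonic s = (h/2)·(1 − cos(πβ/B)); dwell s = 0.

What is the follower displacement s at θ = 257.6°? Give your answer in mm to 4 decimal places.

seg 1 [0°–67.7°] cycloidal, h=9: full span → s += 9 → s = 9.0000
seg 2 [67.7°–232°] simple-harmonic, h=-7: full span → s += -7 → s = 2.0000
seg 3 [232°–269.9°] uniform, h=13: θ=257.6° here. β=25.6, B=37.9. 13·25.6/37.9 = 8.7810 → s = 10.7810

10.7810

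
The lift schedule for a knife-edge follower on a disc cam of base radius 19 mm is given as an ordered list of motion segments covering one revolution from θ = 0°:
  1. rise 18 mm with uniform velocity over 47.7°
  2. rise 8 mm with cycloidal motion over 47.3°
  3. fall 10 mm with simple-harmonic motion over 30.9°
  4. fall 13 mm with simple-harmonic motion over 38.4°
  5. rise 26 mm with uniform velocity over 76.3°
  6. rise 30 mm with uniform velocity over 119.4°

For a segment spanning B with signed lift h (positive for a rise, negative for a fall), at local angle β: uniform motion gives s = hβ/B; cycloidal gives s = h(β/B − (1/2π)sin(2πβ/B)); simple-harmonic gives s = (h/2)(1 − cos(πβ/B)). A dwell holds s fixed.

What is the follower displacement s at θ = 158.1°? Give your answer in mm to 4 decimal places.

seg 1 [0°–47.7°] uniform, h=18: full span → s += 18 → s = 18.0000
seg 2 [47.7°–95°] cycloidal, h=8: full span → s += 8 → s = 26.0000
seg 3 [95°–125.9°] simple-harmonic, h=-10: full span → s += -10 → s = 16.0000
seg 4 [125.9°–164.3°] simple-harmonic, h=-13: θ=158.1° here. β=32.2, B=38.4. -13/2·(1 − cos(π·0.8385)) = -12.1816 → s = 3.8184

3.8184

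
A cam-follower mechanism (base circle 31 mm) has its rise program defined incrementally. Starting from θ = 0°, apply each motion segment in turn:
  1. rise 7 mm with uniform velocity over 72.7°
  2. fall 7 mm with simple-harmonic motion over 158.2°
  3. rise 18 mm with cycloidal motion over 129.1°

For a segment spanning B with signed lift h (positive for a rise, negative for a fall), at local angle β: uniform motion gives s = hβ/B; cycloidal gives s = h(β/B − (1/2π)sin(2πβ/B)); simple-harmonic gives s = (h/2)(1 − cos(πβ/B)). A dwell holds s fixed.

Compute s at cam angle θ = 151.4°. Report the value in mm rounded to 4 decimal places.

seg 1 [0°–72.7°] uniform, h=7: full span → s += 7 → s = 7.0000
seg 2 [72.7°–230.9°] simple-harmonic, h=-7: θ=151.4° here. β=78.7, B=158.2. -7/2·(1 − cos(π·0.4975)) = -3.4722 → s = 3.5278

3.5278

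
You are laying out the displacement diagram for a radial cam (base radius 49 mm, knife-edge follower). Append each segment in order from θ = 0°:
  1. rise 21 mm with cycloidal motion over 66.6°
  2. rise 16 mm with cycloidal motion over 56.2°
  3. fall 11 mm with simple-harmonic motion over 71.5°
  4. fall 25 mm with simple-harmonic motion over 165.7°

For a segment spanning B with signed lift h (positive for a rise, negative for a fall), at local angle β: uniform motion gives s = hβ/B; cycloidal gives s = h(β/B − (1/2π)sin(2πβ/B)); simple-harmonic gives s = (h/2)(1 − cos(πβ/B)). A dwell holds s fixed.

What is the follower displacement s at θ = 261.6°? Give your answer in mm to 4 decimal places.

seg 1 [0°–66.6°] cycloidal, h=21: full span → s += 21 → s = 21.0000
seg 2 [66.6°–122.8°] cycloidal, h=16: full span → s += 16 → s = 37.0000
seg 3 [122.8°–194.3°] simple-harmonic, h=-11: full span → s += -11 → s = 26.0000
seg 4 [194.3°–360°] simple-harmonic, h=-25: θ=261.6° here. β=67.3, B=165.7. -25/2·(1 − cos(π·0.4062)) = -8.8679 → s = 17.1321

17.1321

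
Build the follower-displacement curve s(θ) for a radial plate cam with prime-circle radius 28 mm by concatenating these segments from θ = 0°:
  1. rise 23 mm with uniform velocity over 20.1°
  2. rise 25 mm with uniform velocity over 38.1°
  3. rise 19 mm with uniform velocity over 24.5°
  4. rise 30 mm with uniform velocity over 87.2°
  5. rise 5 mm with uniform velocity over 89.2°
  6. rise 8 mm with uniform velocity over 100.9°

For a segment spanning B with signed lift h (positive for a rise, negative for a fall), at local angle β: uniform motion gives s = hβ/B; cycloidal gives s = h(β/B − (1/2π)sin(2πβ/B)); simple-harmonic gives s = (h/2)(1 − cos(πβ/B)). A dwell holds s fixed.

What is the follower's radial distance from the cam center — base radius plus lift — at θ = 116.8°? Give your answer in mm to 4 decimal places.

seg 1 [0°–20.1°] uniform, h=23: full span → s += 23 → s = 23.0000
seg 2 [20.1°–58.2°] uniform, h=25: full span → s += 25 → s = 48.0000
seg 3 [58.2°–82.7°] uniform, h=19: full span → s += 19 → s = 67.0000
seg 4 [82.7°–169.9°] uniform, h=30: θ=116.8° here. β=34.1, B=87.2. 30·34.1/87.2 = 11.7317 → s = 78.7317
radial distance = base radius + s = 28 + 78.7317 = 106.7317

106.7317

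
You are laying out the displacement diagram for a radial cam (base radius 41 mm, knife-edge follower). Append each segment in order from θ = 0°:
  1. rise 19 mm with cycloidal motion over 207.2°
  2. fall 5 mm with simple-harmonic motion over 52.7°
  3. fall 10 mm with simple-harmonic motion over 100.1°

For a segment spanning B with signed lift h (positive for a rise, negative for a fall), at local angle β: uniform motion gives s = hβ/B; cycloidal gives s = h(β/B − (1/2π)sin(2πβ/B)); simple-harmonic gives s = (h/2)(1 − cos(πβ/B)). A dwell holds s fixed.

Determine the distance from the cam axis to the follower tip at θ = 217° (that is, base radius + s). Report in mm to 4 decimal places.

seg 1 [0°–207.2°] cycloidal, h=19: full span → s += 19 → s = 19.0000
seg 2 [207.2°–259.9°] simple-harmonic, h=-5: θ=217° here. β=9.8, B=52.7. -5/2·(1 − cos(π·0.1860)) = -0.4146 → s = 18.5854
radial distance = base radius + s = 41 + 18.5854 = 59.5854

59.5854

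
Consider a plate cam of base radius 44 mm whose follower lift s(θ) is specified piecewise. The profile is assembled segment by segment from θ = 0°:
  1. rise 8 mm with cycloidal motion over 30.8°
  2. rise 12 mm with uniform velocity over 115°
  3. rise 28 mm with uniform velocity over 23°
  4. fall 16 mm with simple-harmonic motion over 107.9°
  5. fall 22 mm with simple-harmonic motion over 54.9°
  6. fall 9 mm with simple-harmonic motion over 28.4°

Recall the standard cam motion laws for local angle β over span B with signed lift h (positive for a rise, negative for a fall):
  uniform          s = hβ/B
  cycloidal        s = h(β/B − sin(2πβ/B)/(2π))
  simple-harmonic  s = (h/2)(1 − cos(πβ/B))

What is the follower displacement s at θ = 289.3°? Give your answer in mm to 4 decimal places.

seg 1 [0°–30.8°] cycloidal, h=8: full span → s += 8 → s = 8.0000
seg 2 [30.8°–145.8°] uniform, h=12: full span → s += 12 → s = 20.0000
seg 3 [145.8°–168.8°] uniform, h=28: full span → s += 28 → s = 48.0000
seg 4 [168.8°–276.7°] simple-harmonic, h=-16: full span → s += -16 → s = 32.0000
seg 5 [276.7°–331.6°] simple-harmonic, h=-22: θ=289.3° here. β=12.6, B=54.9. -22/2·(1 − cos(π·0.2295)) = -2.7375 → s = 29.2625

29.2625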